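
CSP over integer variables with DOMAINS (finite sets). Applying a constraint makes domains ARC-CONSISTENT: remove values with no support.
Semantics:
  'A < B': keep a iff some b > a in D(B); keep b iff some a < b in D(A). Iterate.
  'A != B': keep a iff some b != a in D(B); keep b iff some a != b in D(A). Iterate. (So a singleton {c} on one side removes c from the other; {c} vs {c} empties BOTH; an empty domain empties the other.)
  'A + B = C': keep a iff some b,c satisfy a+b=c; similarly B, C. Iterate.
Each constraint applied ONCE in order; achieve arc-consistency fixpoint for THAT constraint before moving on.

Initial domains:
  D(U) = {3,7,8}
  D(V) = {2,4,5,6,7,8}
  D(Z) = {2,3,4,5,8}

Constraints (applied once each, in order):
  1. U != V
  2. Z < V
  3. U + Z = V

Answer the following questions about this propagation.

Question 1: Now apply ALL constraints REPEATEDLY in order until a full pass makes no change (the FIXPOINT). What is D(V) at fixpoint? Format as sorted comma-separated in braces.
pass 0 (initial): D(V)={2,4,5,6,7,8}
pass 1: U {3,7,8}->{3}; V {2,4,5,6,7,8}->{5,6,7,8}; Z {2,3,4,5,8}->{2,3,4,5}
pass 2: no change
Fixpoint after 2 passes: D(V) = {5,6,7,8}

Answer: {5,6,7,8}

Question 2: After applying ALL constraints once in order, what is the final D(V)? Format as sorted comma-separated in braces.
Constraint 1 (U != V) on D(U)={3,7,8} D(V)={2,4,5,6,7,8}: no change
Constraint 2 (Z < V) on D(Z)={2,3,4,5,8} D(V)={2,4,5,6,7,8}: Z {2,3,4,5,8}->{2,3,4,5}; V {2,4,5,6,7,8}->{4,5,6,7,8}
Constraint 3 (U + Z = V) on D(U)={3,7,8} D(Z)={2,3,4,5} D(V)={4,5,6,7,8}: U {3,7,8}->{3}; V {4,5,6,7,8}->{5,6,7,8}
So after all 3 constraints: D(V) = {5,6,7,8}

Answer: {5,6,7,8}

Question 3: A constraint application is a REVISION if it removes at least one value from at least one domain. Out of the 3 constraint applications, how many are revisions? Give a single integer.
Answer: 2

Derivation:
Constraint 1 (U != V) on D(U)={3,7,8} D(V)={2,4,5,6,7,8}: no change => not a revision
Constraint 2 (Z < V) on D(Z)={2,3,4,5,8} D(V)={2,4,5,6,7,8}: Z {2,3,4,5,8}->{2,3,4,5}; V {2,4,5,6,7,8}->{4,5,6,7,8} => REVISION
Constraint 3 (U + Z = V) on D(U)={3,7,8} D(Z)={2,3,4,5} D(V)={4,5,6,7,8}: U {3,7,8}->{3}; V {4,5,6,7,8}->{5,6,7,8} => REVISION
Total revisions = 2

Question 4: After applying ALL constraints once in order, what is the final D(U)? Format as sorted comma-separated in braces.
Answer: {3}

Derivation:
Constraint 1 (U != V) on D(U)={3,7,8} D(V)={2,4,5,6,7,8}: no change
Constraint 2 (Z < V) on D(Z)={2,3,4,5,8} D(V)={2,4,5,6,7,8}: Z {2,3,4,5,8}->{2,3,4,5}; V {2,4,5,6,7,8}->{4,5,6,7,8}
Constraint 3 (U + Z = V) on D(U)={3,7,8} D(Z)={2,3,4,5} D(V)={4,5,6,7,8}: U {3,7,8}->{3}; V {4,5,6,7,8}->{5,6,7,8}
So after all 3 constraints: D(U) = {3}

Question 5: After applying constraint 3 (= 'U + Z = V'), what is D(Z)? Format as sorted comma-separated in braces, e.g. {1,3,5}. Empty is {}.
Constraint 1 (U != V) on D(U)={3,7,8} D(V)={2,4,5,6,7,8}: no change
Constraint 2 (Z < V) on D(Z)={2,3,4,5,8} D(V)={2,4,5,6,7,8}: Z {2,3,4,5,8}->{2,3,4,5}; V {2,4,5,6,7,8}->{4,5,6,7,8}
Constraint 3 (U + Z = V) on D(U)={3,7,8} D(Z)={2,3,4,5} D(V)={4,5,6,7,8}: U {3,7,8}->{3}; V {4,5,6,7,8}->{5,6,7,8}
So after constraint 3: D(Z) = {2,3,4,5}

Answer: {2,3,4,5}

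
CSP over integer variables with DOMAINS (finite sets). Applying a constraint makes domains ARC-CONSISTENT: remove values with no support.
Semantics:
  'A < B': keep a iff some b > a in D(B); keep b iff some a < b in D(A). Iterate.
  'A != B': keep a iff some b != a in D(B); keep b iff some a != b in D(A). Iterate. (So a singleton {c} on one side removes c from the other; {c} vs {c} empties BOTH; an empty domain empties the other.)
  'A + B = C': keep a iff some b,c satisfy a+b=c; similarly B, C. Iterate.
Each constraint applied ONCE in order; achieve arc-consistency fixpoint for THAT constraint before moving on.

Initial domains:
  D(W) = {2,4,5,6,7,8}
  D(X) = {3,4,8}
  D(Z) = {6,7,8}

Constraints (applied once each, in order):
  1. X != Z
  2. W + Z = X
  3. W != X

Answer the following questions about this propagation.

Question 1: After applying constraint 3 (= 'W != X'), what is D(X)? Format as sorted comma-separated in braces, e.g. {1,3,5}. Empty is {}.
Answer: {8}

Derivation:
Constraint 1 (X != Z) on D(X)={3,4,8} D(Z)={6,7,8}: no change
Constraint 2 (W + Z = X) on D(W)={2,4,5,6,7,8} D(Z)={6,7,8} D(X)={3,4,8}: W {2,4,5,6,7,8}->{2}; Z {6,7,8}->{6}; X {3,4,8}->{8}
Constraint 3 (W != X) on D(W)={2} D(X)={8}: no change
So after constraint 3: D(X) = {8}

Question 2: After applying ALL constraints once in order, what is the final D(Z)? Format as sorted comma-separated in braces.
Answer: {6}

Derivation:
Constraint 1 (X != Z) on D(X)={3,4,8} D(Z)={6,7,8}: no change
Constraint 2 (W + Z = X) on D(W)={2,4,5,6,7,8} D(Z)={6,7,8} D(X)={3,4,8}: W {2,4,5,6,7,8}->{2}; Z {6,7,8}->{6}; X {3,4,8}->{8}
Constraint 3 (W != X) on D(W)={2} D(X)={8}: no change
So after all 3 constraints: D(Z) = {6}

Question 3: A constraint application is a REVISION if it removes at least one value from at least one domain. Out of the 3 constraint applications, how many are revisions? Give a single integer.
Constraint 1 (X != Z) on D(X)={3,4,8} D(Z)={6,7,8}: no change => not a revision
Constraint 2 (W + Z = X) on D(W)={2,4,5,6,7,8} D(Z)={6,7,8} D(X)={3,4,8}: W {2,4,5,6,7,8}->{2}; Z {6,7,8}->{6}; X {3,4,8}->{8} => REVISION
Constraint 3 (W != X) on D(W)={2} D(X)={8}: no change => not a revision
Total revisions = 1

Answer: 1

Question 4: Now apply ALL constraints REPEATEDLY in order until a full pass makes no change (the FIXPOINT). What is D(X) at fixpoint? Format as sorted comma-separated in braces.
Answer: {8}

Derivation:
pass 0 (initial): D(X)={3,4,8}
pass 1: W {2,4,5,6,7,8}->{2}; X {3,4,8}->{8}; Z {6,7,8}->{6}
pass 2: no change
Fixpoint after 2 passes: D(X) = {8}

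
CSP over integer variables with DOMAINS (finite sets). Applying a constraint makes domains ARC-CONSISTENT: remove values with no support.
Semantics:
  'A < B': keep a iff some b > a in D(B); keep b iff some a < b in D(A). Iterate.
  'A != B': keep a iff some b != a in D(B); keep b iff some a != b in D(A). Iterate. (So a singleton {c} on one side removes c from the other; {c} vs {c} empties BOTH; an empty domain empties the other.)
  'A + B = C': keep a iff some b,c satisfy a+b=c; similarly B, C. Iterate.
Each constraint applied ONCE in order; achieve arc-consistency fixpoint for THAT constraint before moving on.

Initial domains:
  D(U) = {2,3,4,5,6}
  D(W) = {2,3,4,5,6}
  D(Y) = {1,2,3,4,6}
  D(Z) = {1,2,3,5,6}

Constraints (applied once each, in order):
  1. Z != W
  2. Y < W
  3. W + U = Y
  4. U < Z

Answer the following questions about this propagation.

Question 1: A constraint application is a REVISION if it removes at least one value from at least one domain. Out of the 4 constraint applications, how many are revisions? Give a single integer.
Constraint 1 (Z != W) on D(Z)={1,2,3,5,6} D(W)={2,3,4,5,6}: no change => not a revision
Constraint 2 (Y < W) on D(Y)={1,2,3,4,6} D(W)={2,3,4,5,6}: Y {1,2,3,4,6}->{1,2,3,4} => REVISION
Constraint 3 (W + U = Y) on D(W)={2,3,4,5,6} D(U)={2,3,4,5,6} D(Y)={1,2,3,4}: W {2,3,4,5,6}->{2}; U {2,3,4,5,6}->{2}; Y {1,2,3,4}->{4} => REVISION
Constraint 4 (U < Z) on D(U)={2} D(Z)={1,2,3,5,6}: Z {1,2,3,5,6}->{3,5,6} => REVISION
Total revisions = 3

Answer: 3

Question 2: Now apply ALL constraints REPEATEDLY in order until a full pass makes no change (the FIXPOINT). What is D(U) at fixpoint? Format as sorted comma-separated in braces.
Answer: {}

Derivation:
pass 0 (initial): D(U)={2,3,4,5,6}
pass 1: U {2,3,4,5,6}->{2}; W {2,3,4,5,6}->{2}; Y {1,2,3,4,6}->{4}; Z {1,2,3,5,6}->{3,5,6}
pass 2: U {2}->{}; W {2}->{}; Y {4}->{}; Z {3,5,6}->{}
pass 3: no change
Fixpoint after 3 passes: D(U) = {}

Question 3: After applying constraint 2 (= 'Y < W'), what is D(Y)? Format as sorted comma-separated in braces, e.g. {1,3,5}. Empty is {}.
Constraint 1 (Z != W) on D(Z)={1,2,3,5,6} D(W)={2,3,4,5,6}: no change
Constraint 2 (Y < W) on D(Y)={1,2,3,4,6} D(W)={2,3,4,5,6}: Y {1,2,3,4,6}->{1,2,3,4}
So after constraint 2: D(Y) = {1,2,3,4}

Answer: {1,2,3,4}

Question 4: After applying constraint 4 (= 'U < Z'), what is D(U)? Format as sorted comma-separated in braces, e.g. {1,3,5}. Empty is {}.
Answer: {2}

Derivation:
Constraint 1 (Z != W) on D(Z)={1,2,3,5,6} D(W)={2,3,4,5,6}: no change
Constraint 2 (Y < W) on D(Y)={1,2,3,4,6} D(W)={2,3,4,5,6}: Y {1,2,3,4,6}->{1,2,3,4}
Constraint 3 (W + U = Y) on D(W)={2,3,4,5,6} D(U)={2,3,4,5,6} D(Y)={1,2,3,4}: W {2,3,4,5,6}->{2}; U {2,3,4,5,6}->{2}; Y {1,2,3,4}->{4}
Constraint 4 (U < Z) on D(U)={2} D(Z)={1,2,3,5,6}: Z {1,2,3,5,6}->{3,5,6}
So after constraint 4: D(U) = {2}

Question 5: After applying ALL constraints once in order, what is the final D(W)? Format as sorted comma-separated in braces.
Constraint 1 (Z != W) on D(Z)={1,2,3,5,6} D(W)={2,3,4,5,6}: no change
Constraint 2 (Y < W) on D(Y)={1,2,3,4,6} D(W)={2,3,4,5,6}: Y {1,2,3,4,6}->{1,2,3,4}
Constraint 3 (W + U = Y) on D(W)={2,3,4,5,6} D(U)={2,3,4,5,6} D(Y)={1,2,3,4}: W {2,3,4,5,6}->{2}; U {2,3,4,5,6}->{2}; Y {1,2,3,4}->{4}
Constraint 4 (U < Z) on D(U)={2} D(Z)={1,2,3,5,6}: Z {1,2,3,5,6}->{3,5,6}
So after all 4 constraints: D(W) = {2}

Answer: {2}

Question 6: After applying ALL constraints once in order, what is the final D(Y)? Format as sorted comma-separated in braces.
Answer: {4}

Derivation:
Constraint 1 (Z != W) on D(Z)={1,2,3,5,6} D(W)={2,3,4,5,6}: no change
Constraint 2 (Y < W) on D(Y)={1,2,3,4,6} D(W)={2,3,4,5,6}: Y {1,2,3,4,6}->{1,2,3,4}
Constraint 3 (W + U = Y) on D(W)={2,3,4,5,6} D(U)={2,3,4,5,6} D(Y)={1,2,3,4}: W {2,3,4,5,6}->{2}; U {2,3,4,5,6}->{2}; Y {1,2,3,4}->{4}
Constraint 4 (U < Z) on D(U)={2} D(Z)={1,2,3,5,6}: Z {1,2,3,5,6}->{3,5,6}
So after all 4 constraints: D(Y) = {4}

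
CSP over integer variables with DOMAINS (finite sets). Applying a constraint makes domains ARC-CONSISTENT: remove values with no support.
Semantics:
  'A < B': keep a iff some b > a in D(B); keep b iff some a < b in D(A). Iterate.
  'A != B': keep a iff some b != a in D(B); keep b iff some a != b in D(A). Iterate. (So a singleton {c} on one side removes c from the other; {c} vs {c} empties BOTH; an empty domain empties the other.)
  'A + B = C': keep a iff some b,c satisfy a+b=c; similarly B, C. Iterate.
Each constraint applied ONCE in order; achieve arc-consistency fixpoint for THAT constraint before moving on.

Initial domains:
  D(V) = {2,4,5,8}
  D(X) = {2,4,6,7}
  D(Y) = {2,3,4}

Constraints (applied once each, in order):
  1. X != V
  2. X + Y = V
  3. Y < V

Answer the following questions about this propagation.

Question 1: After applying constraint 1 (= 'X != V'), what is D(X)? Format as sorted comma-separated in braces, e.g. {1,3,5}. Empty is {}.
Constraint 1 (X != V) on D(X)={2,4,6,7} D(V)={2,4,5,8}: no change
So after constraint 1: D(X) = {2,4,6,7}

Answer: {2,4,6,7}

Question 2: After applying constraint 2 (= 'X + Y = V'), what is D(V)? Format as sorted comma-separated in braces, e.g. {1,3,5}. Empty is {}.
Constraint 1 (X != V) on D(X)={2,4,6,7} D(V)={2,4,5,8}: no change
Constraint 2 (X + Y = V) on D(X)={2,4,6,7} D(Y)={2,3,4} D(V)={2,4,5,8}: X {2,4,6,7}->{2,4,6}; V {2,4,5,8}->{4,5,8}
So after constraint 2: D(V) = {4,5,8}

Answer: {4,5,8}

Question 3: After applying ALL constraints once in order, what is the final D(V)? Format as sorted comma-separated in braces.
Constraint 1 (X != V) on D(X)={2,4,6,7} D(V)={2,4,5,8}: no change
Constraint 2 (X + Y = V) on D(X)={2,4,6,7} D(Y)={2,3,4} D(V)={2,4,5,8}: X {2,4,6,7}->{2,4,6}; V {2,4,5,8}->{4,5,8}
Constraint 3 (Y < V) on D(Y)={2,3,4} D(V)={4,5,8}: no change
So after all 3 constraints: D(V) = {4,5,8}

Answer: {4,5,8}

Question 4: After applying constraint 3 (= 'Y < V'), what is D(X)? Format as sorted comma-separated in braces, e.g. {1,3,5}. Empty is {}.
Constraint 1 (X != V) on D(X)={2,4,6,7} D(V)={2,4,5,8}: no change
Constraint 2 (X + Y = V) on D(X)={2,4,6,7} D(Y)={2,3,4} D(V)={2,4,5,8}: X {2,4,6,7}->{2,4,6}; V {2,4,5,8}->{4,5,8}
Constraint 3 (Y < V) on D(Y)={2,3,4} D(V)={4,5,8}: no change
So after constraint 3: D(X) = {2,4,6}

Answer: {2,4,6}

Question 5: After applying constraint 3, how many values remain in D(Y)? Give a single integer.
Answer: 3

Derivation:
Constraint 1 (X != V) on D(X)={2,4,6,7} D(V)={2,4,5,8}: no change
Constraint 2 (X + Y = V) on D(X)={2,4,6,7} D(Y)={2,3,4} D(V)={2,4,5,8}: X {2,4,6,7}->{2,4,6}; V {2,4,5,8}->{4,5,8}
Constraint 3 (Y < V) on D(Y)={2,3,4} D(V)={4,5,8}: no change
So after constraint 3: D(Y)={2,3,4}, size = 3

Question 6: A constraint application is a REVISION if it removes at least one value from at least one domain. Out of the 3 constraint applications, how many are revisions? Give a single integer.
Answer: 1

Derivation:
Constraint 1 (X != V) on D(X)={2,4,6,7} D(V)={2,4,5,8}: no change => not a revision
Constraint 2 (X + Y = V) on D(X)={2,4,6,7} D(Y)={2,3,4} D(V)={2,4,5,8}: X {2,4,6,7}->{2,4,6}; V {2,4,5,8}->{4,5,8} => REVISION
Constraint 3 (Y < V) on D(Y)={2,3,4} D(V)={4,5,8}: no change => not a revision
Total revisions = 1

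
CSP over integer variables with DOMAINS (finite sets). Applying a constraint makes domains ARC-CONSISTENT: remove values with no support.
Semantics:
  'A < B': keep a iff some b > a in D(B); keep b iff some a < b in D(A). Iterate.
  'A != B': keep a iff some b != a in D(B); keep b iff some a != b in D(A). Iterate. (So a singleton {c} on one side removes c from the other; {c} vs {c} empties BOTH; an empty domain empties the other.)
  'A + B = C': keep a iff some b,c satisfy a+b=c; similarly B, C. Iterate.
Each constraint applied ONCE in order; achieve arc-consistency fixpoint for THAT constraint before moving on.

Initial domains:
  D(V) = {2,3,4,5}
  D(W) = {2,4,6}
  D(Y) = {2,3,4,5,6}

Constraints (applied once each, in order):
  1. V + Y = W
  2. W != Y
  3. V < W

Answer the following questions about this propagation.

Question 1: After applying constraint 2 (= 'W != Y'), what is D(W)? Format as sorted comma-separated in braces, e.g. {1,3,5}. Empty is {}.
Answer: {4,6}

Derivation:
Constraint 1 (V + Y = W) on D(V)={2,3,4,5} D(Y)={2,3,4,5,6} D(W)={2,4,6}: V {2,3,4,5}->{2,3,4}; Y {2,3,4,5,6}->{2,3,4}; W {2,4,6}->{4,6}
Constraint 2 (W != Y) on D(W)={4,6} D(Y)={2,3,4}: no change
So after constraint 2: D(W) = {4,6}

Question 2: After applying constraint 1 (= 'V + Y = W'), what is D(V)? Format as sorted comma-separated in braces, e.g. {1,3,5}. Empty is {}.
Answer: {2,3,4}

Derivation:
Constraint 1 (V + Y = W) on D(V)={2,3,4,5} D(Y)={2,3,4,5,6} D(W)={2,4,6}: V {2,3,4,5}->{2,3,4}; Y {2,3,4,5,6}->{2,3,4}; W {2,4,6}->{4,6}
So after constraint 1: D(V) = {2,3,4}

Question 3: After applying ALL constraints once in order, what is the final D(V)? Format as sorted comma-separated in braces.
Answer: {2,3,4}

Derivation:
Constraint 1 (V + Y = W) on D(V)={2,3,4,5} D(Y)={2,3,4,5,6} D(W)={2,4,6}: V {2,3,4,5}->{2,3,4}; Y {2,3,4,5,6}->{2,3,4}; W {2,4,6}->{4,6}
Constraint 2 (W != Y) on D(W)={4,6} D(Y)={2,3,4}: no change
Constraint 3 (V < W) on D(V)={2,3,4} D(W)={4,6}: no change
So after all 3 constraints: D(V) = {2,3,4}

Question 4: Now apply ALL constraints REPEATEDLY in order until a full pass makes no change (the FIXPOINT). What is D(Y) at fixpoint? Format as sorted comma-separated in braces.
pass 0 (initial): D(Y)={2,3,4,5,6}
pass 1: V {2,3,4,5}->{2,3,4}; W {2,4,6}->{4,6}; Y {2,3,4,5,6}->{2,3,4}
pass 2: no change
Fixpoint after 2 passes: D(Y) = {2,3,4}

Answer: {2,3,4}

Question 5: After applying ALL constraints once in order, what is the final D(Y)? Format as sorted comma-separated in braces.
Constraint 1 (V + Y = W) on D(V)={2,3,4,5} D(Y)={2,3,4,5,6} D(W)={2,4,6}: V {2,3,4,5}->{2,3,4}; Y {2,3,4,5,6}->{2,3,4}; W {2,4,6}->{4,6}
Constraint 2 (W != Y) on D(W)={4,6} D(Y)={2,3,4}: no change
Constraint 3 (V < W) on D(V)={2,3,4} D(W)={4,6}: no change
So after all 3 constraints: D(Y) = {2,3,4}

Answer: {2,3,4}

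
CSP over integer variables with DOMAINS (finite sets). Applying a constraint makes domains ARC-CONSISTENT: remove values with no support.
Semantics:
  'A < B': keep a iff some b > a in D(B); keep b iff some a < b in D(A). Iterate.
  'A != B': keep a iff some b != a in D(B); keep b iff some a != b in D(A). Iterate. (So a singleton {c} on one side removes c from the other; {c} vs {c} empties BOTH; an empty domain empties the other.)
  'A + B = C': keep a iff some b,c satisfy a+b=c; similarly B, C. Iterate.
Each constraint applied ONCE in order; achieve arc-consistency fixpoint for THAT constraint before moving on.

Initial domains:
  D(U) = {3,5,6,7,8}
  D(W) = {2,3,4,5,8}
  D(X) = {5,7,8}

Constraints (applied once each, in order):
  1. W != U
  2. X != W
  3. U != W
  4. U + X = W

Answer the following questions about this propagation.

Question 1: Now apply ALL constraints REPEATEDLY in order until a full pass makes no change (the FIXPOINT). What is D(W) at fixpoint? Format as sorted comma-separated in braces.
Answer: {8}

Derivation:
pass 0 (initial): D(W)={2,3,4,5,8}
pass 1: U {3,5,6,7,8}->{3}; W {2,3,4,5,8}->{8}; X {5,7,8}->{5}
pass 2: no change
Fixpoint after 2 passes: D(W) = {8}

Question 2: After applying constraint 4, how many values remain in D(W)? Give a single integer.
Constraint 1 (W != U) on D(W)={2,3,4,5,8} D(U)={3,5,6,7,8}: no change
Constraint 2 (X != W) on D(X)={5,7,8} D(W)={2,3,4,5,8}: no change
Constraint 3 (U != W) on D(U)={3,5,6,7,8} D(W)={2,3,4,5,8}: no change
Constraint 4 (U + X = W) on D(U)={3,5,6,7,8} D(X)={5,7,8} D(W)={2,3,4,5,8}: U {3,5,6,7,8}->{3}; X {5,7,8}->{5}; W {2,3,4,5,8}->{8}
So after constraint 4: D(W)={8}, size = 1

Answer: 1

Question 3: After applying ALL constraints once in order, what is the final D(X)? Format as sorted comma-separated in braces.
Answer: {5}

Derivation:
Constraint 1 (W != U) on D(W)={2,3,4,5,8} D(U)={3,5,6,7,8}: no change
Constraint 2 (X != W) on D(X)={5,7,8} D(W)={2,3,4,5,8}: no change
Constraint 3 (U != W) on D(U)={3,5,6,7,8} D(W)={2,3,4,5,8}: no change
Constraint 4 (U + X = W) on D(U)={3,5,6,7,8} D(X)={5,7,8} D(W)={2,3,4,5,8}: U {3,5,6,7,8}->{3}; X {5,7,8}->{5}; W {2,3,4,5,8}->{8}
So after all 4 constraints: D(X) = {5}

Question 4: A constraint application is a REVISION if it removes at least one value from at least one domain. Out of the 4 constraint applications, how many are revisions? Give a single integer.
Constraint 1 (W != U) on D(W)={2,3,4,5,8} D(U)={3,5,6,7,8}: no change => not a revision
Constraint 2 (X != W) on D(X)={5,7,8} D(W)={2,3,4,5,8}: no change => not a revision
Constraint 3 (U != W) on D(U)={3,5,6,7,8} D(W)={2,3,4,5,8}: no change => not a revision
Constraint 4 (U + X = W) on D(U)={3,5,6,7,8} D(X)={5,7,8} D(W)={2,3,4,5,8}: U {3,5,6,7,8}->{3}; X {5,7,8}->{5}; W {2,3,4,5,8}->{8} => REVISION
Total revisions = 1

Answer: 1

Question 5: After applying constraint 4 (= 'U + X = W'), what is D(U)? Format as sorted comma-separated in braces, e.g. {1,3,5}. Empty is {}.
Answer: {3}

Derivation:
Constraint 1 (W != U) on D(W)={2,3,4,5,8} D(U)={3,5,6,7,8}: no change
Constraint 2 (X != W) on D(X)={5,7,8} D(W)={2,3,4,5,8}: no change
Constraint 3 (U != W) on D(U)={3,5,6,7,8} D(W)={2,3,4,5,8}: no change
Constraint 4 (U + X = W) on D(U)={3,5,6,7,8} D(X)={5,7,8} D(W)={2,3,4,5,8}: U {3,5,6,7,8}->{3}; X {5,7,8}->{5}; W {2,3,4,5,8}->{8}
So after constraint 4: D(U) = {3}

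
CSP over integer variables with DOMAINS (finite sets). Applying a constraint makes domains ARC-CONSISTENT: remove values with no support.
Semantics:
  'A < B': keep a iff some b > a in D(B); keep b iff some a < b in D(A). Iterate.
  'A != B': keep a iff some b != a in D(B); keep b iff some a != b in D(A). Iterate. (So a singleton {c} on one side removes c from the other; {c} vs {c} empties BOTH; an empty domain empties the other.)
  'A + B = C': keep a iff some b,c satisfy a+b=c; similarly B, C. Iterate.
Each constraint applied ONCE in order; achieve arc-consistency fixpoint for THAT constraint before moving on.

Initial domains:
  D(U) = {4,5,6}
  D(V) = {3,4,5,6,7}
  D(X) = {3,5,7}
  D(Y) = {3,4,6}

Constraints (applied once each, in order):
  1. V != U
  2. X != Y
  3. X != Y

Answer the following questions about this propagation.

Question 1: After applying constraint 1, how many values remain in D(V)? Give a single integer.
Constraint 1 (V != U) on D(V)={3,4,5,6,7} D(U)={4,5,6}: no change
So after constraint 1: D(V)={3,4,5,6,7}, size = 5

Answer: 5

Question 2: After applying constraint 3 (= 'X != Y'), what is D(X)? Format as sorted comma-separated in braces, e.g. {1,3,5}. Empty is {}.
Constraint 1 (V != U) on D(V)={3,4,5,6,7} D(U)={4,5,6}: no change
Constraint 2 (X != Y) on D(X)={3,5,7} D(Y)={3,4,6}: no change
Constraint 3 (X != Y) on D(X)={3,5,7} D(Y)={3,4,6}: no change
So after constraint 3: D(X) = {3,5,7}

Answer: {3,5,7}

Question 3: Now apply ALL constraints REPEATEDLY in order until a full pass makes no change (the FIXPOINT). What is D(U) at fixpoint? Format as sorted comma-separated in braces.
pass 0 (initial): D(U)={4,5,6}
pass 1: no change
Fixpoint after 1 passes: D(U) = {4,5,6}

Answer: {4,5,6}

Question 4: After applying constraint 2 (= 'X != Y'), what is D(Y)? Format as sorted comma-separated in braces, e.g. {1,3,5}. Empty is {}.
Answer: {3,4,6}

Derivation:
Constraint 1 (V != U) on D(V)={3,4,5,6,7} D(U)={4,5,6}: no change
Constraint 2 (X != Y) on D(X)={3,5,7} D(Y)={3,4,6}: no change
So after constraint 2: D(Y) = {3,4,6}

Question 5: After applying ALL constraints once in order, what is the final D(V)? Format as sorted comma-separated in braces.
Answer: {3,4,5,6,7}

Derivation:
Constraint 1 (V != U) on D(V)={3,4,5,6,7} D(U)={4,5,6}: no change
Constraint 2 (X != Y) on D(X)={3,5,7} D(Y)={3,4,6}: no change
Constraint 3 (X != Y) on D(X)={3,5,7} D(Y)={3,4,6}: no change
So after all 3 constraints: D(V) = {3,4,5,6,7}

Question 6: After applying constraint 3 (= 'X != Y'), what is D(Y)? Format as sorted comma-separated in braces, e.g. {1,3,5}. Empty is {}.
Constraint 1 (V != U) on D(V)={3,4,5,6,7} D(U)={4,5,6}: no change
Constraint 2 (X != Y) on D(X)={3,5,7} D(Y)={3,4,6}: no change
Constraint 3 (X != Y) on D(X)={3,5,7} D(Y)={3,4,6}: no change
So after constraint 3: D(Y) = {3,4,6}

Answer: {3,4,6}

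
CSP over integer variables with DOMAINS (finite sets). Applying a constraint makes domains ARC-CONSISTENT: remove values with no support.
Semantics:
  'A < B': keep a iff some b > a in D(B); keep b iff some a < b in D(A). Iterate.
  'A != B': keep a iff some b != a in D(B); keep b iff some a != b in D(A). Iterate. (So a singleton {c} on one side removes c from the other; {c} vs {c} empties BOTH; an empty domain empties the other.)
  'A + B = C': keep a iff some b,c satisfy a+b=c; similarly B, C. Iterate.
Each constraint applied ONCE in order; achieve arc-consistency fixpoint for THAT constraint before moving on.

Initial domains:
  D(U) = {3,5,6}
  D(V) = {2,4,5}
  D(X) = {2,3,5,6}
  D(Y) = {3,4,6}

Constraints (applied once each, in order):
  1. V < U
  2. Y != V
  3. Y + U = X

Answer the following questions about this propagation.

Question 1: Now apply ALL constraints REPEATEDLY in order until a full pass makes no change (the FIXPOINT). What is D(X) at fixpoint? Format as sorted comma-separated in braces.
Answer: {6}

Derivation:
pass 0 (initial): D(X)={2,3,5,6}
pass 1: U {3,5,6}->{3}; X {2,3,5,6}->{6}; Y {3,4,6}->{3}
pass 2: V {2,4,5}->{2}
pass 3: no change
Fixpoint after 3 passes: D(X) = {6}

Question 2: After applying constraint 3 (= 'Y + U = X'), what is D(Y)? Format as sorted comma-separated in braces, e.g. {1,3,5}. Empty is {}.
Answer: {3}

Derivation:
Constraint 1 (V < U) on D(V)={2,4,5} D(U)={3,5,6}: no change
Constraint 2 (Y != V) on D(Y)={3,4,6} D(V)={2,4,5}: no change
Constraint 3 (Y + U = X) on D(Y)={3,4,6} D(U)={3,5,6} D(X)={2,3,5,6}: Y {3,4,6}->{3}; U {3,5,6}->{3}; X {2,3,5,6}->{6}
So after constraint 3: D(Y) = {3}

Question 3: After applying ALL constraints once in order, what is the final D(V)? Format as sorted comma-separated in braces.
Answer: {2,4,5}

Derivation:
Constraint 1 (V < U) on D(V)={2,4,5} D(U)={3,5,6}: no change
Constraint 2 (Y != V) on D(Y)={3,4,6} D(V)={2,4,5}: no change
Constraint 3 (Y + U = X) on D(Y)={3,4,6} D(U)={3,5,6} D(X)={2,3,5,6}: Y {3,4,6}->{3}; U {3,5,6}->{3}; X {2,3,5,6}->{6}
So after all 3 constraints: D(V) = {2,4,5}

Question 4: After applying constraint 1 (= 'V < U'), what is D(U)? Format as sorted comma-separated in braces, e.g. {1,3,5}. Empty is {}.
Answer: {3,5,6}

Derivation:
Constraint 1 (V < U) on D(V)={2,4,5} D(U)={3,5,6}: no change
So after constraint 1: D(U) = {3,5,6}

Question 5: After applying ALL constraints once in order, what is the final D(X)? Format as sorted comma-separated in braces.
Answer: {6}

Derivation:
Constraint 1 (V < U) on D(V)={2,4,5} D(U)={3,5,6}: no change
Constraint 2 (Y != V) on D(Y)={3,4,6} D(V)={2,4,5}: no change
Constraint 3 (Y + U = X) on D(Y)={3,4,6} D(U)={3,5,6} D(X)={2,3,5,6}: Y {3,4,6}->{3}; U {3,5,6}->{3}; X {2,3,5,6}->{6}
So after all 3 constraints: D(X) = {6}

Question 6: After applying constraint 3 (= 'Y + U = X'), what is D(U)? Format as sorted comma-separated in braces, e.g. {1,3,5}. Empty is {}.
Answer: {3}

Derivation:
Constraint 1 (V < U) on D(V)={2,4,5} D(U)={3,5,6}: no change
Constraint 2 (Y != V) on D(Y)={3,4,6} D(V)={2,4,5}: no change
Constraint 3 (Y + U = X) on D(Y)={3,4,6} D(U)={3,5,6} D(X)={2,3,5,6}: Y {3,4,6}->{3}; U {3,5,6}->{3}; X {2,3,5,6}->{6}
So after constraint 3: D(U) = {3}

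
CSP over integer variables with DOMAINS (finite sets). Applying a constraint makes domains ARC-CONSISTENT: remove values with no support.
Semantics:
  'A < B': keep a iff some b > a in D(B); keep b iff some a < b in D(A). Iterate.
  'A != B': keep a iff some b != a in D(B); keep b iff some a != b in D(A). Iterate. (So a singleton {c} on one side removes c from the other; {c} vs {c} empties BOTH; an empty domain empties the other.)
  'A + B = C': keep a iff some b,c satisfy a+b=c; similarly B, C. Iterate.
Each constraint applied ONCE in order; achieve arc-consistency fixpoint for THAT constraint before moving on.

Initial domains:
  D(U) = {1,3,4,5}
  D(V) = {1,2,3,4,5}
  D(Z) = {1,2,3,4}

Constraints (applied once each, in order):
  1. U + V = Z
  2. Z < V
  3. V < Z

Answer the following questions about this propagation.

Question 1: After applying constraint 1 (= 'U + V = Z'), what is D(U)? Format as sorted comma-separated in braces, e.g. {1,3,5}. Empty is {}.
Answer: {1,3}

Derivation:
Constraint 1 (U + V = Z) on D(U)={1,3,4,5} D(V)={1,2,3,4,5} D(Z)={1,2,3,4}: U {1,3,4,5}->{1,3}; V {1,2,3,4,5}->{1,2,3}; Z {1,2,3,4}->{2,3,4}
So after constraint 1: D(U) = {1,3}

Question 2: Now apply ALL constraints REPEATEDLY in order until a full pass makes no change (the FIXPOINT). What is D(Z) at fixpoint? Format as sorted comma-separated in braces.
pass 0 (initial): D(Z)={1,2,3,4}
pass 1: U {1,3,4,5}->{1,3}; V {1,2,3,4,5}->{}; Z {1,2,3,4}->{}
pass 2: U {1,3}->{}
pass 3: no change
Fixpoint after 3 passes: D(Z) = {}

Answer: {}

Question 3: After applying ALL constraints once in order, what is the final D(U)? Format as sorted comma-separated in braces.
Constraint 1 (U + V = Z) on D(U)={1,3,4,5} D(V)={1,2,3,4,5} D(Z)={1,2,3,4}: U {1,3,4,5}->{1,3}; V {1,2,3,4,5}->{1,2,3}; Z {1,2,3,4}->{2,3,4}
Constraint 2 (Z < V) on D(Z)={2,3,4} D(V)={1,2,3}: Z {2,3,4}->{2}; V {1,2,3}->{3}
Constraint 3 (V < Z) on D(V)={3} D(Z)={2}: V {3}->{}; Z {2}->{}
So after all 3 constraints: D(U) = {1,3}

Answer: {1,3}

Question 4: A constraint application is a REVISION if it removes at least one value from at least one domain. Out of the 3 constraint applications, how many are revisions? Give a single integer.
Answer: 3

Derivation:
Constraint 1 (U + V = Z) on D(U)={1,3,4,5} D(V)={1,2,3,4,5} D(Z)={1,2,3,4}: U {1,3,4,5}->{1,3}; V {1,2,3,4,5}->{1,2,3}; Z {1,2,3,4}->{2,3,4} => REVISION
Constraint 2 (Z < V) on D(Z)={2,3,4} D(V)={1,2,3}: Z {2,3,4}->{2}; V {1,2,3}->{3} => REVISION
Constraint 3 (V < Z) on D(V)={3} D(Z)={2}: V {3}->{}; Z {2}->{} => REVISION
Total revisions = 3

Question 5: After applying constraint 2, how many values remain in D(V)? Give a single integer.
Constraint 1 (U + V = Z) on D(U)={1,3,4,5} D(V)={1,2,3,4,5} D(Z)={1,2,3,4}: U {1,3,4,5}->{1,3}; V {1,2,3,4,5}->{1,2,3}; Z {1,2,3,4}->{2,3,4}
Constraint 2 (Z < V) on D(Z)={2,3,4} D(V)={1,2,3}: Z {2,3,4}->{2}; V {1,2,3}->{3}
So after constraint 2: D(V)={3}, size = 1

Answer: 1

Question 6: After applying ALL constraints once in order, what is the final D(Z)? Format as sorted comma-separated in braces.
Answer: {}

Derivation:
Constraint 1 (U + V = Z) on D(U)={1,3,4,5} D(V)={1,2,3,4,5} D(Z)={1,2,3,4}: U {1,3,4,5}->{1,3}; V {1,2,3,4,5}->{1,2,3}; Z {1,2,3,4}->{2,3,4}
Constraint 2 (Z < V) on D(Z)={2,3,4} D(V)={1,2,3}: Z {2,3,4}->{2}; V {1,2,3}->{3}
Constraint 3 (V < Z) on D(V)={3} D(Z)={2}: V {3}->{}; Z {2}->{}
So after all 3 constraints: D(Z) = {}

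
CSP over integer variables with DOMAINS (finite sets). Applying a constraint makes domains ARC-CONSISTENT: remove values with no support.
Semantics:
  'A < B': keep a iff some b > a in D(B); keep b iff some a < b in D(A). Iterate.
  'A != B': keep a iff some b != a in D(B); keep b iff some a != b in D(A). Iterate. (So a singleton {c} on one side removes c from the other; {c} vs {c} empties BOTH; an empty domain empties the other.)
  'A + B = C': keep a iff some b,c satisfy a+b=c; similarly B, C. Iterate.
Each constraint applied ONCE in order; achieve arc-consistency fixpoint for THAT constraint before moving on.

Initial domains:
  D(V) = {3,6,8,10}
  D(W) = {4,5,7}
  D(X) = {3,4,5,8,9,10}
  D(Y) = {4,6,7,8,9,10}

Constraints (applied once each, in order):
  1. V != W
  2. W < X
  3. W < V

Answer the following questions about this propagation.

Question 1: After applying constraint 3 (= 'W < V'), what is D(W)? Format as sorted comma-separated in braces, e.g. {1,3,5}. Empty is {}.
Constraint 1 (V != W) on D(V)={3,6,8,10} D(W)={4,5,7}: no change
Constraint 2 (W < X) on D(W)={4,5,7} D(X)={3,4,5,8,9,10}: X {3,4,5,8,9,10}->{5,8,9,10}
Constraint 3 (W < V) on D(W)={4,5,7} D(V)={3,6,8,10}: V {3,6,8,10}->{6,8,10}
So after constraint 3: D(W) = {4,5,7}

Answer: {4,5,7}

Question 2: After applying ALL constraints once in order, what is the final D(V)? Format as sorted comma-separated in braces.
Constraint 1 (V != W) on D(V)={3,6,8,10} D(W)={4,5,7}: no change
Constraint 2 (W < X) on D(W)={4,5,7} D(X)={3,4,5,8,9,10}: X {3,4,5,8,9,10}->{5,8,9,10}
Constraint 3 (W < V) on D(W)={4,5,7} D(V)={3,6,8,10}: V {3,6,8,10}->{6,8,10}
So after all 3 constraints: D(V) = {6,8,10}

Answer: {6,8,10}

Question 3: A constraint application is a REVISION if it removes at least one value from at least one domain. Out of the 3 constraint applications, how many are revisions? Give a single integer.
Constraint 1 (V != W) on D(V)={3,6,8,10} D(W)={4,5,7}: no change => not a revision
Constraint 2 (W < X) on D(W)={4,5,7} D(X)={3,4,5,8,9,10}: X {3,4,5,8,9,10}->{5,8,9,10} => REVISION
Constraint 3 (W < V) on D(W)={4,5,7} D(V)={3,6,8,10}: V {3,6,8,10}->{6,8,10} => REVISION
Total revisions = 2

Answer: 2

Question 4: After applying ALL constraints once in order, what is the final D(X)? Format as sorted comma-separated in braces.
Answer: {5,8,9,10}

Derivation:
Constraint 1 (V != W) on D(V)={3,6,8,10} D(W)={4,5,7}: no change
Constraint 2 (W < X) on D(W)={4,5,7} D(X)={3,4,5,8,9,10}: X {3,4,5,8,9,10}->{5,8,9,10}
Constraint 3 (W < V) on D(W)={4,5,7} D(V)={3,6,8,10}: V {3,6,8,10}->{6,8,10}
So after all 3 constraints: D(X) = {5,8,9,10}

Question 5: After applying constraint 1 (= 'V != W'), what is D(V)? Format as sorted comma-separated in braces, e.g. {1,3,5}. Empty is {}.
Answer: {3,6,8,10}

Derivation:
Constraint 1 (V != W) on D(V)={3,6,8,10} D(W)={4,5,7}: no change
So after constraint 1: D(V) = {3,6,8,10}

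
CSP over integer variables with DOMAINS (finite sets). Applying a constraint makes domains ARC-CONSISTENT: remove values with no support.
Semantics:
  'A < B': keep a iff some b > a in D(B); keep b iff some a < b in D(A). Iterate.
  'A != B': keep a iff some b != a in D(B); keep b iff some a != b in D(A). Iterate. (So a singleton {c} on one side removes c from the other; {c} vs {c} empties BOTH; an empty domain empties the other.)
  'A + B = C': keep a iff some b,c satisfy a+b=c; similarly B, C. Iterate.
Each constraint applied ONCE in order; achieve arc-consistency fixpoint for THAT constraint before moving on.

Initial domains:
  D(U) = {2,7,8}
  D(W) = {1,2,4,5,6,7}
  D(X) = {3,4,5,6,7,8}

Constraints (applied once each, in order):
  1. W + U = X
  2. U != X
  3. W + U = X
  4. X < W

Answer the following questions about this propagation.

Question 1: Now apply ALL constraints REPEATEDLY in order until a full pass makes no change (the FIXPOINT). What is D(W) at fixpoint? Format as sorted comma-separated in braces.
pass 0 (initial): D(W)={1,2,4,5,6,7}
pass 1: U {2,7,8}->{2,7}; W {1,2,4,5,6,7}->{4,5,6}; X {3,4,5,6,7,8}->{3,4}
pass 2: U {2,7}->{}; W {4,5,6}->{}; X {3,4}->{}
pass 3: no change
Fixpoint after 3 passes: D(W) = {}

Answer: {}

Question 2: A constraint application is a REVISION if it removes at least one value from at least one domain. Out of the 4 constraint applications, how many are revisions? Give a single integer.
Constraint 1 (W + U = X) on D(W)={1,2,4,5,6,7} D(U)={2,7,8} D(X)={3,4,5,6,7,8}: W {1,2,4,5,6,7}->{1,2,4,5,6}; U {2,7,8}->{2,7}; X {3,4,5,6,7,8}->{3,4,6,7,8} => REVISION
Constraint 2 (U != X) on D(U)={2,7} D(X)={3,4,6,7,8}: no change => not a revision
Constraint 3 (W + U = X) on D(W)={1,2,4,5,6} D(U)={2,7} D(X)={3,4,6,7,8}: no change => not a revision
Constraint 4 (X < W) on D(X)={3,4,6,7,8} D(W)={1,2,4,5,6}: X {3,4,6,7,8}->{3,4}; W {1,2,4,5,6}->{4,5,6} => REVISION
Total revisions = 2

Answer: 2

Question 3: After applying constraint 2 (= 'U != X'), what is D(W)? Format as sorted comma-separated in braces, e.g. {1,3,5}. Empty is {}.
Answer: {1,2,4,5,6}

Derivation:
Constraint 1 (W + U = X) on D(W)={1,2,4,5,6,7} D(U)={2,7,8} D(X)={3,4,5,6,7,8}: W {1,2,4,5,6,7}->{1,2,4,5,6}; U {2,7,8}->{2,7}; X {3,4,5,6,7,8}->{3,4,6,7,8}
Constraint 2 (U != X) on D(U)={2,7} D(X)={3,4,6,7,8}: no change
So after constraint 2: D(W) = {1,2,4,5,6}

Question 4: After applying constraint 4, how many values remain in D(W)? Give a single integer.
Answer: 3

Derivation:
Constraint 1 (W + U = X) on D(W)={1,2,4,5,6,7} D(U)={2,7,8} D(X)={3,4,5,6,7,8}: W {1,2,4,5,6,7}->{1,2,4,5,6}; U {2,7,8}->{2,7}; X {3,4,5,6,7,8}->{3,4,6,7,8}
Constraint 2 (U != X) on D(U)={2,7} D(X)={3,4,6,7,8}: no change
Constraint 3 (W + U = X) on D(W)={1,2,4,5,6} D(U)={2,7} D(X)={3,4,6,7,8}: no change
Constraint 4 (X < W) on D(X)={3,4,6,7,8} D(W)={1,2,4,5,6}: X {3,4,6,7,8}->{3,4}; W {1,2,4,5,6}->{4,5,6}
So after constraint 4: D(W)={4,5,6}, size = 3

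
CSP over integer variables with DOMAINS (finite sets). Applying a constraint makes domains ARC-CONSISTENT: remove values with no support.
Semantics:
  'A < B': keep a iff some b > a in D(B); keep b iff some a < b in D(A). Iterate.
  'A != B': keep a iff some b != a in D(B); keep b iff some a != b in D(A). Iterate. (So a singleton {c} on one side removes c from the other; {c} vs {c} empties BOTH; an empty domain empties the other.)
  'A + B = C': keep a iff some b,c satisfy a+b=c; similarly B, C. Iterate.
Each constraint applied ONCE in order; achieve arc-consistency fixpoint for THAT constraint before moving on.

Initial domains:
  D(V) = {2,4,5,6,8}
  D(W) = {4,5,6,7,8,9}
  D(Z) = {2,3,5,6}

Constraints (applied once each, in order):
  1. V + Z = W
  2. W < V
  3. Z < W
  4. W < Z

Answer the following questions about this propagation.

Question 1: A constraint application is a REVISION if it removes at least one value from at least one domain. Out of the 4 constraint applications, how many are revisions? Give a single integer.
Constraint 1 (V + Z = W) on D(V)={2,4,5,6,8} D(Z)={2,3,5,6} D(W)={4,5,6,7,8,9}: V {2,4,5,6,8}->{2,4,5,6} => REVISION
Constraint 2 (W < V) on D(W)={4,5,6,7,8,9} D(V)={2,4,5,6}: W {4,5,6,7,8,9}->{4,5}; V {2,4,5,6}->{5,6} => REVISION
Constraint 3 (Z < W) on D(Z)={2,3,5,6} D(W)={4,5}: Z {2,3,5,6}->{2,3} => REVISION
Constraint 4 (W < Z) on D(W)={4,5} D(Z)={2,3}: W {4,5}->{}; Z {2,3}->{} => REVISION
Total revisions = 4

Answer: 4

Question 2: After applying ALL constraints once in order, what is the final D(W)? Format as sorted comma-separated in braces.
Constraint 1 (V + Z = W) on D(V)={2,4,5,6,8} D(Z)={2,3,5,6} D(W)={4,5,6,7,8,9}: V {2,4,5,6,8}->{2,4,5,6}
Constraint 2 (W < V) on D(W)={4,5,6,7,8,9} D(V)={2,4,5,6}: W {4,5,6,7,8,9}->{4,5}; V {2,4,5,6}->{5,6}
Constraint 3 (Z < W) on D(Z)={2,3,5,6} D(W)={4,5}: Z {2,3,5,6}->{2,3}
Constraint 4 (W < Z) on D(W)={4,5} D(Z)={2,3}: W {4,5}->{}; Z {2,3}->{}
So after all 4 constraints: D(W) = {}

Answer: {}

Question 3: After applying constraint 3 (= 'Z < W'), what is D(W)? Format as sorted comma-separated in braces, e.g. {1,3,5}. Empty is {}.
Constraint 1 (V + Z = W) on D(V)={2,4,5,6,8} D(Z)={2,3,5,6} D(W)={4,5,6,7,8,9}: V {2,4,5,6,8}->{2,4,5,6}
Constraint 2 (W < V) on D(W)={4,5,6,7,8,9} D(V)={2,4,5,6}: W {4,5,6,7,8,9}->{4,5}; V {2,4,5,6}->{5,6}
Constraint 3 (Z < W) on D(Z)={2,3,5,6} D(W)={4,5}: Z {2,3,5,6}->{2,3}
So after constraint 3: D(W) = {4,5}

Answer: {4,5}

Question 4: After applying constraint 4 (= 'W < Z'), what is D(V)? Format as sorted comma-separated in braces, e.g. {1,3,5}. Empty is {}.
Answer: {5,6}

Derivation:
Constraint 1 (V + Z = W) on D(V)={2,4,5,6,8} D(Z)={2,3,5,6} D(W)={4,5,6,7,8,9}: V {2,4,5,6,8}->{2,4,5,6}
Constraint 2 (W < V) on D(W)={4,5,6,7,8,9} D(V)={2,4,5,6}: W {4,5,6,7,8,9}->{4,5}; V {2,4,5,6}->{5,6}
Constraint 3 (Z < W) on D(Z)={2,3,5,6} D(W)={4,5}: Z {2,3,5,6}->{2,3}
Constraint 4 (W < Z) on D(W)={4,5} D(Z)={2,3}: W {4,5}->{}; Z {2,3}->{}
So after constraint 4: D(V) = {5,6}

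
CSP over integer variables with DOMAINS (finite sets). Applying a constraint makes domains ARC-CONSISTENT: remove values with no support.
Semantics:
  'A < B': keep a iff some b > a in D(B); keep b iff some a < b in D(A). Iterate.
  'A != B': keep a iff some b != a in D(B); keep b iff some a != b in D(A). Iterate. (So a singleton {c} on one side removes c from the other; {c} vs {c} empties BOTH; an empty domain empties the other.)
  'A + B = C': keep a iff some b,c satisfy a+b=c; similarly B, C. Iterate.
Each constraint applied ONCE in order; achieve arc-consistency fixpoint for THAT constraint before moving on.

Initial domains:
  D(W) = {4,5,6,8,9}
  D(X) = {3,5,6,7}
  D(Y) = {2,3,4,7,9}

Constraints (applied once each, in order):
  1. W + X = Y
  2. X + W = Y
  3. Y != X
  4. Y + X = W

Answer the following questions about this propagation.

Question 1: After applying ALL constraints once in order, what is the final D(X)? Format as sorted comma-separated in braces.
Constraint 1 (W + X = Y) on D(W)={4,5,6,8,9} D(X)={3,5,6,7} D(Y)={2,3,4,7,9}: W {4,5,6,8,9}->{4,6}; X {3,5,6,7}->{3,5}; Y {2,3,4,7,9}->{7,9}
Constraint 2 (X + W = Y) on D(X)={3,5} D(W)={4,6} D(Y)={7,9}: no change
Constraint 3 (Y != X) on D(Y)={7,9} D(X)={3,5}: no change
Constraint 4 (Y + X = W) on D(Y)={7,9} D(X)={3,5} D(W)={4,6}: Y {7,9}->{}; X {3,5}->{}; W {4,6}->{}
So after all 4 constraints: D(X) = {}

Answer: {}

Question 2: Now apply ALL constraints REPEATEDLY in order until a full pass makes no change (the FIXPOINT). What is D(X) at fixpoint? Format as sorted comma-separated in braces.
Answer: {}

Derivation:
pass 0 (initial): D(X)={3,5,6,7}
pass 1: W {4,5,6,8,9}->{}; X {3,5,6,7}->{}; Y {2,3,4,7,9}->{}
pass 2: no change
Fixpoint after 2 passes: D(X) = {}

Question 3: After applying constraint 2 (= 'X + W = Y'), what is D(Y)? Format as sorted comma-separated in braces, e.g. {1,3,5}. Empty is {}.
Answer: {7,9}

Derivation:
Constraint 1 (W + X = Y) on D(W)={4,5,6,8,9} D(X)={3,5,6,7} D(Y)={2,3,4,7,9}: W {4,5,6,8,9}->{4,6}; X {3,5,6,7}->{3,5}; Y {2,3,4,7,9}->{7,9}
Constraint 2 (X + W = Y) on D(X)={3,5} D(W)={4,6} D(Y)={7,9}: no change
So after constraint 2: D(Y) = {7,9}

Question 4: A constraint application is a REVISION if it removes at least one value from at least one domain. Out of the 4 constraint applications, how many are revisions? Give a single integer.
Constraint 1 (W + X = Y) on D(W)={4,5,6,8,9} D(X)={3,5,6,7} D(Y)={2,3,4,7,9}: W {4,5,6,8,9}->{4,6}; X {3,5,6,7}->{3,5}; Y {2,3,4,7,9}->{7,9} => REVISION
Constraint 2 (X + W = Y) on D(X)={3,5} D(W)={4,6} D(Y)={7,9}: no change => not a revision
Constraint 3 (Y != X) on D(Y)={7,9} D(X)={3,5}: no change => not a revision
Constraint 4 (Y + X = W) on D(Y)={7,9} D(X)={3,5} D(W)={4,6}: Y {7,9}->{}; X {3,5}->{}; W {4,6}->{} => REVISION
Total revisions = 2

Answer: 2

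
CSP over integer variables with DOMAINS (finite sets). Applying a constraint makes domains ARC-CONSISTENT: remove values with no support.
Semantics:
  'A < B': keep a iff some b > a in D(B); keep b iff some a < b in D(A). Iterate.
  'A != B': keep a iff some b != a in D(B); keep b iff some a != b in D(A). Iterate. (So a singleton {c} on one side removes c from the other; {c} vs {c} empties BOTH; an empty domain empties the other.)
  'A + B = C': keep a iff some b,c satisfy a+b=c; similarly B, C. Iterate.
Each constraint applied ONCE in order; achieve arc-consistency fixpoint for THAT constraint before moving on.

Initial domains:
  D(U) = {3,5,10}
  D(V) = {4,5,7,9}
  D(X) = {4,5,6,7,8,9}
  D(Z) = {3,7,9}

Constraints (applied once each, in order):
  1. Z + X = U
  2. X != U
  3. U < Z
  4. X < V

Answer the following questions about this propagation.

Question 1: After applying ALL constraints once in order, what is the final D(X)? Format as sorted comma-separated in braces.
Constraint 1 (Z + X = U) on D(Z)={3,7,9} D(X)={4,5,6,7,8,9} D(U)={3,5,10}: Z {3,7,9}->{3}; X {4,5,6,7,8,9}->{7}; U {3,5,10}->{10}
Constraint 2 (X != U) on D(X)={7} D(U)={10}: no change
Constraint 3 (U < Z) on D(U)={10} D(Z)={3}: U {10}->{}; Z {3}->{}
Constraint 4 (X < V) on D(X)={7} D(V)={4,5,7,9}: V {4,5,7,9}->{9}
So after all 4 constraints: D(X) = {7}

Answer: {7}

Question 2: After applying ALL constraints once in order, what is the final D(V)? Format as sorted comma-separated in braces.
Constraint 1 (Z + X = U) on D(Z)={3,7,9} D(X)={4,5,6,7,8,9} D(U)={3,5,10}: Z {3,7,9}->{3}; X {4,5,6,7,8,9}->{7}; U {3,5,10}->{10}
Constraint 2 (X != U) on D(X)={7} D(U)={10}: no change
Constraint 3 (U < Z) on D(U)={10} D(Z)={3}: U {10}->{}; Z {3}->{}
Constraint 4 (X < V) on D(X)={7} D(V)={4,5,7,9}: V {4,5,7,9}->{9}
So after all 4 constraints: D(V) = {9}

Answer: {9}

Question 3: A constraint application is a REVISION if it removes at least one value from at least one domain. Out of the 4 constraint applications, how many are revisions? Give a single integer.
Answer: 3

Derivation:
Constraint 1 (Z + X = U) on D(Z)={3,7,9} D(X)={4,5,6,7,8,9} D(U)={3,5,10}: Z {3,7,9}->{3}; X {4,5,6,7,8,9}->{7}; U {3,5,10}->{10} => REVISION
Constraint 2 (X != U) on D(X)={7} D(U)={10}: no change => not a revision
Constraint 3 (U < Z) on D(U)={10} D(Z)={3}: U {10}->{}; Z {3}->{} => REVISION
Constraint 4 (X < V) on D(X)={7} D(V)={4,5,7,9}: V {4,5,7,9}->{9} => REVISION
Total revisions = 3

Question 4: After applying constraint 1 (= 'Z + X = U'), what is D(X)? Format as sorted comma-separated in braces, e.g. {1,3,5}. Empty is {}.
Constraint 1 (Z + X = U) on D(Z)={3,7,9} D(X)={4,5,6,7,8,9} D(U)={3,5,10}: Z {3,7,9}->{3}; X {4,5,6,7,8,9}->{7}; U {3,5,10}->{10}
So after constraint 1: D(X) = {7}

Answer: {7}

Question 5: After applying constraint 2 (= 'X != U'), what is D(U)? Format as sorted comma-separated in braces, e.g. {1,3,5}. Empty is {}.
Answer: {10}

Derivation:
Constraint 1 (Z + X = U) on D(Z)={3,7,9} D(X)={4,5,6,7,8,9} D(U)={3,5,10}: Z {3,7,9}->{3}; X {4,5,6,7,8,9}->{7}; U {3,5,10}->{10}
Constraint 2 (X != U) on D(X)={7} D(U)={10}: no change
So after constraint 2: D(U) = {10}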